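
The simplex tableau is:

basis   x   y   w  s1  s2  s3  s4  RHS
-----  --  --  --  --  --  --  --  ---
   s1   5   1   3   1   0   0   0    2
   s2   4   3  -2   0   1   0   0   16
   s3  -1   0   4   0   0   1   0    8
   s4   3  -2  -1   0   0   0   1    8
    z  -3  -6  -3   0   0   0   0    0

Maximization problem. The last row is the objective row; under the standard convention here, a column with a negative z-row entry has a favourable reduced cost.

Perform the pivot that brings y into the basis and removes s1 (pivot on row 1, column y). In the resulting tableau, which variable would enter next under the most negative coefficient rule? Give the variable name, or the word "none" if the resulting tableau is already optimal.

Pivot element 1. New z-row = old z-row − (-6)·(row 1/1).
Updated z-row coefficients: x: 27, y: 0, w: 15, s1: 6, s2: 0, s3: 0, s4: 0.
No coefficient is strictly negative; the tableau after this pivot is optimal.

none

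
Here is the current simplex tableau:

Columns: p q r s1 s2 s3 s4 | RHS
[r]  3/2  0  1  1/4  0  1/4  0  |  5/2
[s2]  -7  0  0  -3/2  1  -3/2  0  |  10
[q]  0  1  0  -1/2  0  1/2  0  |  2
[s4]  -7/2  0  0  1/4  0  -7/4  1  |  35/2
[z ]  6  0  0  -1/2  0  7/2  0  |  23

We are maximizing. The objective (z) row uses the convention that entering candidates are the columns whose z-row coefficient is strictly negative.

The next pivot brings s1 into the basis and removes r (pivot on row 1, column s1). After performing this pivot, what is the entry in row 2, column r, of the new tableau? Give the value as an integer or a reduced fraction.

6

Pivot element is row 1, column s1: 1/4.
Normalize row 1: new (row 1, r) = 1/(1/4) = 4.
row 2 ← row 2 − (-3/2)·(new row 1): 0 − (-3/2)·4 = 6.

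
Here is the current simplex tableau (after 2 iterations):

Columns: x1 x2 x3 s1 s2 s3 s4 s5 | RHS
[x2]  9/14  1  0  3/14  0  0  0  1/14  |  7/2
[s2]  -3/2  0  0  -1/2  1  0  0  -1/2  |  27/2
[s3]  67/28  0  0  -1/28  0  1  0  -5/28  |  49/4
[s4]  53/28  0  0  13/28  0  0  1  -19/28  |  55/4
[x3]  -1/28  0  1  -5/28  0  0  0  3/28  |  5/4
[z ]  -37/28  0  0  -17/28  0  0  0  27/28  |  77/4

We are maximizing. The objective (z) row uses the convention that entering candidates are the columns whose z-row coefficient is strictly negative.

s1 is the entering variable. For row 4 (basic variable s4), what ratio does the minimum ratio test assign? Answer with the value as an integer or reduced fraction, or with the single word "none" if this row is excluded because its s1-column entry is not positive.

385/13

Ratio = RHS / (s1 entry) = (55/4) / (13/28) = 385/13.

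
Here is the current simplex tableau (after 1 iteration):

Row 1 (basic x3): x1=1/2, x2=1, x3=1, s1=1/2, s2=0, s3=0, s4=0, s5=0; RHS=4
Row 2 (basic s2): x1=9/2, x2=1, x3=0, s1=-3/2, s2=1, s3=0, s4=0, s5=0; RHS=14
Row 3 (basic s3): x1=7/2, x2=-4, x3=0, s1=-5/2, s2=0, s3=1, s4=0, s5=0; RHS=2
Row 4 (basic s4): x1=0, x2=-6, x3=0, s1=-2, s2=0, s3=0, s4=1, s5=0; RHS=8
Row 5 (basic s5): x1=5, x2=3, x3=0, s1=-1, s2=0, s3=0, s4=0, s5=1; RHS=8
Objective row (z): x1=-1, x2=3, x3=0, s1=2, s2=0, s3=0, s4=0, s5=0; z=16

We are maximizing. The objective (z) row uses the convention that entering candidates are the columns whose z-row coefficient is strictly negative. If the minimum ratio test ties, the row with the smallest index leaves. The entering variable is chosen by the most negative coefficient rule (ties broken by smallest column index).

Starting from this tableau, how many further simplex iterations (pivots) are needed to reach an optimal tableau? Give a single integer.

1

pivot: x1 in, s3 out → z = 116/7
No improving column remains; optimal.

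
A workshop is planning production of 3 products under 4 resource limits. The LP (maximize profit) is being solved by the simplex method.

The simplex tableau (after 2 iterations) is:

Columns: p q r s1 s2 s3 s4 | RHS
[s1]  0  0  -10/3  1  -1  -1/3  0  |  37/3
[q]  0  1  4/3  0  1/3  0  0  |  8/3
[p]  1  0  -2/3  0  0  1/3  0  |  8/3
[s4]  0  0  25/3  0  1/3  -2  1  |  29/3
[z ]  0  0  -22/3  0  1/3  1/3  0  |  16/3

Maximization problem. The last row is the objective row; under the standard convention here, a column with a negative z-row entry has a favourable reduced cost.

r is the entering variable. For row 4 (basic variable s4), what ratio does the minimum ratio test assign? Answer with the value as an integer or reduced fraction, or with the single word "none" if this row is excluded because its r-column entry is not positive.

Ratio = RHS / (r entry) = (29/3) / (25/3) = 29/25.

29/25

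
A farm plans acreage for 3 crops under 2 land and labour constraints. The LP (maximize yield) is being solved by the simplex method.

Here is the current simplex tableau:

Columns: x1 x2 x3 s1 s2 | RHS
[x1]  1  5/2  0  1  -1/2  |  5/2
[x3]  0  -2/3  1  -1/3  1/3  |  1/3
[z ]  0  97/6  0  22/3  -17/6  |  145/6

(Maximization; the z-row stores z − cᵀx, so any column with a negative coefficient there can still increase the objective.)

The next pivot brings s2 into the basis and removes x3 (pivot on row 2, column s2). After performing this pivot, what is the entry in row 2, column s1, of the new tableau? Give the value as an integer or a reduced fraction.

-1

Pivot element is row 2, column s2: 1/3.
Normalize row 2: new (row 2, s1) = (-1/3)/(1/3) = -1.
Row 2 is the pivot row, so the entry is -1.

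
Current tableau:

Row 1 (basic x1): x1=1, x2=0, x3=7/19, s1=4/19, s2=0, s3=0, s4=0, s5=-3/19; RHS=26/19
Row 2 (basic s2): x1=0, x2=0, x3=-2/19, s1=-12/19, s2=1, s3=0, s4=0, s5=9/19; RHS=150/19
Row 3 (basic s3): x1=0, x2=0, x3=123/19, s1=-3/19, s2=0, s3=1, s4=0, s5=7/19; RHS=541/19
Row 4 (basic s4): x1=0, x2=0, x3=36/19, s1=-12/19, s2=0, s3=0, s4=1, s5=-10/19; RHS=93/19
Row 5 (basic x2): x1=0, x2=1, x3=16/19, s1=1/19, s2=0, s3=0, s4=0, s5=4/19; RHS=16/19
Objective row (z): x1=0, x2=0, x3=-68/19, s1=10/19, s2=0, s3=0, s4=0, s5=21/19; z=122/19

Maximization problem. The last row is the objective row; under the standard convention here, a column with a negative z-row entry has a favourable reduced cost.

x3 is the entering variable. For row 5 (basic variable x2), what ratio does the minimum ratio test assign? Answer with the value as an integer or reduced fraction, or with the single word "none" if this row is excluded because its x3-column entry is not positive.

1

Ratio = RHS / (x3 entry) = (16/19) / (16/19) = 1.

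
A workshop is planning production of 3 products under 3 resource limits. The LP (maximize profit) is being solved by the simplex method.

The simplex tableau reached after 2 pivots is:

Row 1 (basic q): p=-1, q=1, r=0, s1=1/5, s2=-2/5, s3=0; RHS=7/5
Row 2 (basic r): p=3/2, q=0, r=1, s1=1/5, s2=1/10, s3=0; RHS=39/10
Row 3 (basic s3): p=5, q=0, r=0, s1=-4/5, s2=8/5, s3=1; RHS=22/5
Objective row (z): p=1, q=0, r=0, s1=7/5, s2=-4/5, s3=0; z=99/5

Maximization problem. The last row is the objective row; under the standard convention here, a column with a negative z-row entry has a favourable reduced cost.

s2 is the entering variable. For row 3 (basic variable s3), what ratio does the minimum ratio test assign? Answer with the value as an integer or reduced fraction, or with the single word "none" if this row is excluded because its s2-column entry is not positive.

11/4

Ratio = RHS / (s2 entry) = (22/5) / (8/5) = 11/4.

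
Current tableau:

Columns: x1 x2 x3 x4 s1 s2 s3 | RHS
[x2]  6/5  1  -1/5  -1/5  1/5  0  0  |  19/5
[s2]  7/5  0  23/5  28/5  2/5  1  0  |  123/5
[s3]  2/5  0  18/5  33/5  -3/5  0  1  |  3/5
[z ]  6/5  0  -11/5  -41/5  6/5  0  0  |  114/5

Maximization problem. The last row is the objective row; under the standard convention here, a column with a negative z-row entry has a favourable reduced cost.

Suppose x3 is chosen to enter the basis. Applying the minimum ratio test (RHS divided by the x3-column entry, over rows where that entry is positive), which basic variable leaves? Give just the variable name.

Ratios: row 1 (x2): entry -1/5 ≤ 0, skip; row 2 (s2): (123/5)/(23/5) = 123/23; row 3 (s3): (3/5)/(18/5) = 1/6.
Minimum ratio 1/6 is in the s3 row, so s3 leaves.

s3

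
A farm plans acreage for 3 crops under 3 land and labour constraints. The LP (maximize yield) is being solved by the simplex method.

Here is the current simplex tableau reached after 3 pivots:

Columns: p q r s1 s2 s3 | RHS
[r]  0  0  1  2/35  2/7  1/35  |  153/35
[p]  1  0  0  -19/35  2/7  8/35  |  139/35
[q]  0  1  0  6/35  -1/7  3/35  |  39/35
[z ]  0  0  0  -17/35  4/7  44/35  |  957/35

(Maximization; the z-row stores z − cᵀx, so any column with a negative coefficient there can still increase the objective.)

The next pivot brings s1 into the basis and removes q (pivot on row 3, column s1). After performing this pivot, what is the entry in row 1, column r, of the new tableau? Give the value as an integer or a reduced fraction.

1

Pivot element is row 3, column s1: 6/35.
Normalize row 3: new (row 3, r) = 0/(6/35) = 0.
row 1 ← row 1 − (2/35)·(new row 3): 1 − (2/35)·0 = 1.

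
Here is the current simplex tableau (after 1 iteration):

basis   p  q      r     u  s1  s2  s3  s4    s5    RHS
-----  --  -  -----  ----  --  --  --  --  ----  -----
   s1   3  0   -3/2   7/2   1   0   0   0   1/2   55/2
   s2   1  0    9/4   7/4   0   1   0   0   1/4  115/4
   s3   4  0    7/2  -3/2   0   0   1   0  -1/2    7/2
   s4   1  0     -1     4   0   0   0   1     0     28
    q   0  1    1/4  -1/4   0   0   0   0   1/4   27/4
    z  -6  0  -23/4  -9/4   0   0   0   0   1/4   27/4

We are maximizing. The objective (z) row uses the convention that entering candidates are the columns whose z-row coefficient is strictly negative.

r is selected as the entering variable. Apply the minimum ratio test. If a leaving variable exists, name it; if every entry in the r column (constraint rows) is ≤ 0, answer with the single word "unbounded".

s3

Ratios: row 1 (s1): entry -3/2 ≤ 0, skip; row 2 (s2): (115/4)/(9/4) = 115/9; row 3 (s3): (7/2)/(7/2) = 1; row 4 (s4): entry -1 ≤ 0, skip; row 5 (q): (27/4)/(1/4) = 27.
Minimum ratio is in the s3 row, so s3 leaves.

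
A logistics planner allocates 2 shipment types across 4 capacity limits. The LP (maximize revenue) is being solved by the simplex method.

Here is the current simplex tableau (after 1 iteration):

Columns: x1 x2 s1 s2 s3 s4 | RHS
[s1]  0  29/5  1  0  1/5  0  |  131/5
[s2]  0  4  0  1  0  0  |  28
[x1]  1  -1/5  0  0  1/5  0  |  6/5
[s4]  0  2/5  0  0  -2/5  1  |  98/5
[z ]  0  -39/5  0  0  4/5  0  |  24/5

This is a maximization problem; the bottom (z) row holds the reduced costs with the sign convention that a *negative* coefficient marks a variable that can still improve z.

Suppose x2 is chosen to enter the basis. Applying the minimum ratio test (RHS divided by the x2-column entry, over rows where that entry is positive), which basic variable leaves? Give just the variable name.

s1

Ratios: row 1 (s1): (131/5)/(29/5) = 131/29; row 2 (s2): 28/4 = 7; row 3 (x1): entry -1/5 ≤ 0, skip; row 4 (s4): (98/5)/(2/5) = 49.
Minimum ratio 131/29 is in the s1 row, so s1 leaves.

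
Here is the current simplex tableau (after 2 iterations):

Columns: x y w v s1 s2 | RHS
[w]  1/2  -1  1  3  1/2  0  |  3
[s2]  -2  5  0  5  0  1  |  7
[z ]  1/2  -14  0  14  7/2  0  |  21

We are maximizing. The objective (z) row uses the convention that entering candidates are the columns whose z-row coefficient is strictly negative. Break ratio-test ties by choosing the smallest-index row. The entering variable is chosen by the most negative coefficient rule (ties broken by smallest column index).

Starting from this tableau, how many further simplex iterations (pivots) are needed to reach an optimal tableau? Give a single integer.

pivot: y in, s2 out → z = 203/5
pivot: x in, w out → z = 265
No improving column remains; optimal.

2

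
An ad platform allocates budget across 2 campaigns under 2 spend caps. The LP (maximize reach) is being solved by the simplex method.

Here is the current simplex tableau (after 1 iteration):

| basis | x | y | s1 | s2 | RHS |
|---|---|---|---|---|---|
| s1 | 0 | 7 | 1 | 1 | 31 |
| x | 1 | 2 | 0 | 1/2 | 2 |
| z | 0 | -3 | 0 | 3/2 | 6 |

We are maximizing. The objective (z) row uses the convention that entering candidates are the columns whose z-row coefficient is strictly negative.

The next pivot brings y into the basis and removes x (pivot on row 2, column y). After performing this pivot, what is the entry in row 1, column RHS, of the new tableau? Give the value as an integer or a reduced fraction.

24

Pivot element is row 2, column y: 2.
Normalize row 2: new (row 2, RHS) = 2/2 = 1.
row 1 ← row 1 − 7·(new row 2): 31 − 7·1 = 24.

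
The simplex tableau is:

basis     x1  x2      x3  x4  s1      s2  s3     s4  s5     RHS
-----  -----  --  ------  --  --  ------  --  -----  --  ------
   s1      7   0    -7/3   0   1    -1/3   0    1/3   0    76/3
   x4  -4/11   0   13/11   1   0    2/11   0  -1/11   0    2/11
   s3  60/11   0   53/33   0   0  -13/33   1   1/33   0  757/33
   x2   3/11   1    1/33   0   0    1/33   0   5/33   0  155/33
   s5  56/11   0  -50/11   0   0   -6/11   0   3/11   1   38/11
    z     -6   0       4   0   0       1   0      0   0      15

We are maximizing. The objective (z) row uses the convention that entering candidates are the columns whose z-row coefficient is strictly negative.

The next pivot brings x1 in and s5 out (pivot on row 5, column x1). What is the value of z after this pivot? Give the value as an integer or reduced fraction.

Minimum ratio for x1: (38/11)/(56/11) = 19/28.
z changes by −(z-row coeff of x1)·ratio = −(-6)·(19/28) = 57/14.
New z = 15 + (57/14) = 267/14.

267/14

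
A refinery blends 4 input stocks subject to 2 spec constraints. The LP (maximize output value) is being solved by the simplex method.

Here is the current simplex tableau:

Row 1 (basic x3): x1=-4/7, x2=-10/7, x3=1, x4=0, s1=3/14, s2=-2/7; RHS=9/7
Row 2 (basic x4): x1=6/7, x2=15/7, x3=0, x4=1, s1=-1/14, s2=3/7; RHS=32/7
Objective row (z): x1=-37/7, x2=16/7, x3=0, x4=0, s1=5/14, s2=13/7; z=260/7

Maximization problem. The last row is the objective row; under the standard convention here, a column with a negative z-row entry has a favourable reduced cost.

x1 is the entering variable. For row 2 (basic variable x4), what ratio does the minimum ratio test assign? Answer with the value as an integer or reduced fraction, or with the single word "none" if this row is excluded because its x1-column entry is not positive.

Ratio = RHS / (x1 entry) = (32/7) / (6/7) = 16/3.

16/3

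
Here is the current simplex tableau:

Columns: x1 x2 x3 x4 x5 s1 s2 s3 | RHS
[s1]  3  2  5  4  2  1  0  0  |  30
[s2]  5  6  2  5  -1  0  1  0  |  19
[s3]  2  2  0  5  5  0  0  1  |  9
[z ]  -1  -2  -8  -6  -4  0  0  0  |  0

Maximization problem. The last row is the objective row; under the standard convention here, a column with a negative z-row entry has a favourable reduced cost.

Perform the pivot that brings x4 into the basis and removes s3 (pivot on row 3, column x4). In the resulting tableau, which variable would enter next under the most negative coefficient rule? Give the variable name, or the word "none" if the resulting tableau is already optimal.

x3

Pivot element 5. New z-row = old z-row − (-6)·(row 3/5).
Updated z-row coefficients: x1: 7/5, x2: 2/5, x3: -8, x4: 0, x5: 2, s1: 0, s2: 0, s3: 6/5.
The most negative is -8 in column x3, so x3 would enter next.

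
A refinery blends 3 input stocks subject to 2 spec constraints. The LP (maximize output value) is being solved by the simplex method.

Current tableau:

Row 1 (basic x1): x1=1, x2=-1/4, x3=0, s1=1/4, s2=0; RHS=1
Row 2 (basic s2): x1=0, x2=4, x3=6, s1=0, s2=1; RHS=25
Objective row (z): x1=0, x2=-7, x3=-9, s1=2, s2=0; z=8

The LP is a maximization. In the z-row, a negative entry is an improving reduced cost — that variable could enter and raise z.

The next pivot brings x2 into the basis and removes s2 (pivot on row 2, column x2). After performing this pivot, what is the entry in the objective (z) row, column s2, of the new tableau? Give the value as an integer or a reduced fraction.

7/4

Pivot element is row 2, column x2: 4.
Normalize row 2: new (row 2, s2) = 1/4 = 1/4.
z-row ← z-row − (-7)·(new row 2): 0 − (-7)·(1/4) = 7/4.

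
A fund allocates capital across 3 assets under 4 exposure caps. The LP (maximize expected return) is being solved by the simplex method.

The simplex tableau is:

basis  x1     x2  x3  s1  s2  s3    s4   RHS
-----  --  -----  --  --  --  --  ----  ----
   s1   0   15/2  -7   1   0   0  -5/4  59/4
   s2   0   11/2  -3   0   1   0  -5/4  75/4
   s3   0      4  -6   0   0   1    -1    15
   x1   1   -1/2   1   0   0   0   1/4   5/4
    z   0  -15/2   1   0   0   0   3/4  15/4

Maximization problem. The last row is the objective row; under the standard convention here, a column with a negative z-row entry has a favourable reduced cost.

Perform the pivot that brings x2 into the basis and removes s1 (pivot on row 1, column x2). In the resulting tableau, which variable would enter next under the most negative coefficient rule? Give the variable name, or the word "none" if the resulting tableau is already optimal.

x3

Pivot element 15/2. New z-row = old z-row − (-15/2)·(row 1/(15/2)).
Updated z-row coefficients: x1: 0, x2: 0, x3: -6, s1: 1, s2: 0, s3: 0, s4: -1/2.
The most negative is -6 in column x3, so x3 would enter next.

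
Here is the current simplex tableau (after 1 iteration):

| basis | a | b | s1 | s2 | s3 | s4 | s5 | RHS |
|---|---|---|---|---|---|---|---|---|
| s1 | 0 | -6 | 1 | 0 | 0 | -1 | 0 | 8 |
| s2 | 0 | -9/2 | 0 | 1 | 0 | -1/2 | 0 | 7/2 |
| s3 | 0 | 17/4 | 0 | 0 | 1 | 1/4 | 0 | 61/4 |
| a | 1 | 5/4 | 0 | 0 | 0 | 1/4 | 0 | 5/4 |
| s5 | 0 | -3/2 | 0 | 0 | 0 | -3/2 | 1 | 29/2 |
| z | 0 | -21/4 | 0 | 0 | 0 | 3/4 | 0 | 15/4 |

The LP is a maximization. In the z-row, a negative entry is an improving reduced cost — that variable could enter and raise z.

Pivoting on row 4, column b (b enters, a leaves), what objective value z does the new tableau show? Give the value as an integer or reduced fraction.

Minimum ratio for b: (5/4)/(5/4) = 1.
z changes by −(z-row coeff of b)·ratio = −(-21/4)·1 = 21/4.
New z = 15/4 + (21/4) = 9.

9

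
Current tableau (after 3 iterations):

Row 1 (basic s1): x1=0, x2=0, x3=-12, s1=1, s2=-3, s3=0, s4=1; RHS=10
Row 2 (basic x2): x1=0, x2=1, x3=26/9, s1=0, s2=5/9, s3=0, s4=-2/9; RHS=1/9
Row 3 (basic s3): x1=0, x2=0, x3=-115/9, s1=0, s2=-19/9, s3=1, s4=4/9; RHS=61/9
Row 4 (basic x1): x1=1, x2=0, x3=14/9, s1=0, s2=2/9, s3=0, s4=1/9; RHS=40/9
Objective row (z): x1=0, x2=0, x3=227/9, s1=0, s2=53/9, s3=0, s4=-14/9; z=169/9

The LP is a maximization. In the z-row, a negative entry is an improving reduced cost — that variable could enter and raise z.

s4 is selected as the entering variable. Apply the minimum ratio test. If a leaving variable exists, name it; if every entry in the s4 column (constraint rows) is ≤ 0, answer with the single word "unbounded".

s1

Ratios: row 1 (s1): 10/1 = 10; row 2 (x2): entry -2/9 ≤ 0, skip; row 3 (s3): (61/9)/(4/9) = 61/4; row 4 (x1): (40/9)/(1/9) = 40.
Minimum ratio is in the s1 row, so s1 leaves.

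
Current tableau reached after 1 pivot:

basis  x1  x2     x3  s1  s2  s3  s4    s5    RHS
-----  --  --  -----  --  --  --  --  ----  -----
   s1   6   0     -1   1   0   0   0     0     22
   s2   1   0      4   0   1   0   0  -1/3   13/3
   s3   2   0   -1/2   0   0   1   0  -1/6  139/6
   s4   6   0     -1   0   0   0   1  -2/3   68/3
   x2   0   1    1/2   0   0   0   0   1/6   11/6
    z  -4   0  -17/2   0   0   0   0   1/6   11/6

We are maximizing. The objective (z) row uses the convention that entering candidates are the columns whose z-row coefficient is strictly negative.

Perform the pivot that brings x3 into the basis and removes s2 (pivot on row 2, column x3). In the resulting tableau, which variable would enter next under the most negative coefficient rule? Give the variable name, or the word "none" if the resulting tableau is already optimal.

x1

Pivot element 4. New z-row = old z-row − (-17/2)·(row 2/4).
Updated z-row coefficients: x1: -15/8, x2: 0, x3: 0, s1: 0, s2: 17/8, s3: 0, s4: 0, s5: -13/24.
The most negative is -15/8 in column x1, so x1 would enter next.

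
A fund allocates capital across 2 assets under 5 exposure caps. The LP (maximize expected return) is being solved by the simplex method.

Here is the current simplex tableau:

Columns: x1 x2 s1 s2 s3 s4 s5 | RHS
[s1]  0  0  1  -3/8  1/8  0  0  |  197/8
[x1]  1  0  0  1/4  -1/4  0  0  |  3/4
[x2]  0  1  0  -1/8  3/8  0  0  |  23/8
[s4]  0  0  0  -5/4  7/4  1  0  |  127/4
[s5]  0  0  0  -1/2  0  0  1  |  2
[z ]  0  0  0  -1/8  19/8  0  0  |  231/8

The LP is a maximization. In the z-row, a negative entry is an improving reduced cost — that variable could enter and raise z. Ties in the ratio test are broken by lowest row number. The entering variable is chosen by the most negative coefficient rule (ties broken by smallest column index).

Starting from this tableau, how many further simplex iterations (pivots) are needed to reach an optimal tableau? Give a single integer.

1

pivot: s2 in, x1 out → z = 117/4
No improving column remains; optimal.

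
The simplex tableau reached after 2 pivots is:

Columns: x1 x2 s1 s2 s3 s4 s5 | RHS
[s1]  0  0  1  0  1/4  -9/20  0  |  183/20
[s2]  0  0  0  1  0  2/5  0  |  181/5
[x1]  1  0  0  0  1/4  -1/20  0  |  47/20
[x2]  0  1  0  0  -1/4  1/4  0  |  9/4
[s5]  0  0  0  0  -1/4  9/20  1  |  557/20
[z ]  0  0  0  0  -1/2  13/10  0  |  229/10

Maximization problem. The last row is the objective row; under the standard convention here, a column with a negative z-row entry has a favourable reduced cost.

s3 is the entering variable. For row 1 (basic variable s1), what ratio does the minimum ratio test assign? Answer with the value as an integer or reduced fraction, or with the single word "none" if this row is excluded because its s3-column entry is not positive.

Ratio = RHS / (s3 entry) = (183/20) / (1/4) = 183/5.

183/5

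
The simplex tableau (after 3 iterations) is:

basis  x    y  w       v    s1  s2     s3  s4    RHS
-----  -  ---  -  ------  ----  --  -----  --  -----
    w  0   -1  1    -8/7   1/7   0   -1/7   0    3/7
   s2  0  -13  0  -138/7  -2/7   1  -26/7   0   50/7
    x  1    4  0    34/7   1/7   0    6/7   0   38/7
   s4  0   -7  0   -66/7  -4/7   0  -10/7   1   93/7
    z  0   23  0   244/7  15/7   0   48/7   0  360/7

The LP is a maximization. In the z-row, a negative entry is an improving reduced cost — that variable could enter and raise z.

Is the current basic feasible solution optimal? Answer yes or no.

yes

No objective-row coefficient is strictly negative, so no entering variable exists; the tableau is optimal.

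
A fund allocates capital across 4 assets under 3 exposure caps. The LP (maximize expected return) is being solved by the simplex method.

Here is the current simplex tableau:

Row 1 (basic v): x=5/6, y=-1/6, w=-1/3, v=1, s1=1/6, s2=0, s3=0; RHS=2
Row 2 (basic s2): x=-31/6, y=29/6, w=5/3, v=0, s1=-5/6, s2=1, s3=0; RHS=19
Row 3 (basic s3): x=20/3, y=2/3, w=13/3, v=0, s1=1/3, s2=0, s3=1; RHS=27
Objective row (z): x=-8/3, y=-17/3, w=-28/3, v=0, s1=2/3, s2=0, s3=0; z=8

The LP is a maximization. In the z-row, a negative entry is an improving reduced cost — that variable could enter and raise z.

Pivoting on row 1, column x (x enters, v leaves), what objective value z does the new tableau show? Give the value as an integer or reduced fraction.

72/5

Minimum ratio for x: 2/(5/6) = 12/5.
z changes by −(z-row coeff of x)·ratio = −(-8/3)·(12/5) = 32/5.
New z = 8 + (32/5) = 72/5.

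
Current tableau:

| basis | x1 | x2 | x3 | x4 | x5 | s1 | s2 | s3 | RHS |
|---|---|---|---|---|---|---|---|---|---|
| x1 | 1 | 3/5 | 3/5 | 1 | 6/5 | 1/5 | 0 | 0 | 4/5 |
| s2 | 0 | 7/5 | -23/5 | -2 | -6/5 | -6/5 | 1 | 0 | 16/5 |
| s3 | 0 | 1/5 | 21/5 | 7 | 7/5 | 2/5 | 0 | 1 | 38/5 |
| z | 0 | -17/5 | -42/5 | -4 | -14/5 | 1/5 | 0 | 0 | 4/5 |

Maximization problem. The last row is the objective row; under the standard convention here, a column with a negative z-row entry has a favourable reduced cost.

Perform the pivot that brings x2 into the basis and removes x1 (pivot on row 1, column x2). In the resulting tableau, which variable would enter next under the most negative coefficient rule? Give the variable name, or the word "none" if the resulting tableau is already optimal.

Pivot element 3/5. New z-row = old z-row − (-17/5)·(row 1/(3/5)).
Updated z-row coefficients: x1: 17/3, x2: 0, x3: -5, x4: 5/3, x5: 4, s1: 4/3, s2: 0, s3: 0.
The most negative is -5 in column x3, so x3 would enter next.

x3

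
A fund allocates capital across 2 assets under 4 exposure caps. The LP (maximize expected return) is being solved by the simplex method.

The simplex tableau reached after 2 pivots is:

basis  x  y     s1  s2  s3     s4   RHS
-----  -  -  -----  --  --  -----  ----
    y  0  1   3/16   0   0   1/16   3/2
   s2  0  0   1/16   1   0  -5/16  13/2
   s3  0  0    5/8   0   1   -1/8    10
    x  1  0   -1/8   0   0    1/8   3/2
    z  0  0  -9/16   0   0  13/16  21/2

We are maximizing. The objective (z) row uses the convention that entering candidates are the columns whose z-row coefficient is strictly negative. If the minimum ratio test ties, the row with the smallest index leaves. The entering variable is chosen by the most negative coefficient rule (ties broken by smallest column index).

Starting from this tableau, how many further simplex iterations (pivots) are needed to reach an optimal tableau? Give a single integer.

1

pivot: s1 in, y out → z = 15
No improving column remains; optimal.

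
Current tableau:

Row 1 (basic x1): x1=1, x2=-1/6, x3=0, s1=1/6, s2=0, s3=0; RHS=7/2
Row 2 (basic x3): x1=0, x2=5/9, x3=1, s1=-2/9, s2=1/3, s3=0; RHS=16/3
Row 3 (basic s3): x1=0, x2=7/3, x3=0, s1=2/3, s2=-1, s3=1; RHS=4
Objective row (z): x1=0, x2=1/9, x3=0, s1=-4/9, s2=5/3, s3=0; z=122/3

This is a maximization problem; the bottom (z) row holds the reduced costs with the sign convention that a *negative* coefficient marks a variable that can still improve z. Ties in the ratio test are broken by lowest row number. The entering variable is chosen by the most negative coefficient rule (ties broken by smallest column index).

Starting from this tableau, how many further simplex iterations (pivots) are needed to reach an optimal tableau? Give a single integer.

pivot: s1 in, s3 out → z = 130/3
No improving column remains; optimal.

1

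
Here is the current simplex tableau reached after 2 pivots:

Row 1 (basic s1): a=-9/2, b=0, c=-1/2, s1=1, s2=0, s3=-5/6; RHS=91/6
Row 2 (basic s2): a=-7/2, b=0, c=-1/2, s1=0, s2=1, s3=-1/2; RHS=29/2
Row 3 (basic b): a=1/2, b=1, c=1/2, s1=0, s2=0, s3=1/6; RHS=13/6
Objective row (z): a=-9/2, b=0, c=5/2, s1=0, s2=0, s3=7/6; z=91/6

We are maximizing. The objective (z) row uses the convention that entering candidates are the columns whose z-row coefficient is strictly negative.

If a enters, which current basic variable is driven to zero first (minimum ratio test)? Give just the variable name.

Ratios: row 1 (s1): entry -9/2 ≤ 0, skip; row 2 (s2): entry -7/2 ≤ 0, skip; row 3 (b): (13/6)/(1/2) = 13/3.
Minimum ratio 13/3 is in the b row, so b leaves.

b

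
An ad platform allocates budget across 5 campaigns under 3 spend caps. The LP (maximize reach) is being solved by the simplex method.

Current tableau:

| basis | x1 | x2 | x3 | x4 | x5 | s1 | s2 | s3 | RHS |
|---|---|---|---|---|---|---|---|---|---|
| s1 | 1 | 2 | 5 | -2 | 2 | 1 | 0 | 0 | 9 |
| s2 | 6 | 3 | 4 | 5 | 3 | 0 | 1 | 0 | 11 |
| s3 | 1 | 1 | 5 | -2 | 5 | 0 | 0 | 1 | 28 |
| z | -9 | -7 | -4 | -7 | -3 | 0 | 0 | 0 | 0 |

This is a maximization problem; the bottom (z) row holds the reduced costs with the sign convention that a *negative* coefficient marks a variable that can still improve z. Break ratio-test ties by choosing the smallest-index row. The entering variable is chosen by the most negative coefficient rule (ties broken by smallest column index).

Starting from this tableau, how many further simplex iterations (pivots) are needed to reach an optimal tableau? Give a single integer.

pivot: x1 in, s2 out → z = 33/2
pivot: x2 in, x1 out → z = 77/3
No improving column remains; optimal.

2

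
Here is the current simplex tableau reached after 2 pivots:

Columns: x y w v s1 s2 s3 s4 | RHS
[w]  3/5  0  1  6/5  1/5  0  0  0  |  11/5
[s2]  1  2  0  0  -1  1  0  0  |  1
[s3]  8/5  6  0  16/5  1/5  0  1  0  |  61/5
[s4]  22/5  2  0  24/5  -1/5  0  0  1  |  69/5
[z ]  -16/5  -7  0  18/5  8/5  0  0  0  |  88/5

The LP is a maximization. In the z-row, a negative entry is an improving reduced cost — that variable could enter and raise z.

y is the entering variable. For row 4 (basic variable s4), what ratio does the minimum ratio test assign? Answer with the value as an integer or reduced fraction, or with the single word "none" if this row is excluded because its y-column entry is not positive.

Ratio = RHS / (y entry) = (69/5) / 2 = 69/10.

69/10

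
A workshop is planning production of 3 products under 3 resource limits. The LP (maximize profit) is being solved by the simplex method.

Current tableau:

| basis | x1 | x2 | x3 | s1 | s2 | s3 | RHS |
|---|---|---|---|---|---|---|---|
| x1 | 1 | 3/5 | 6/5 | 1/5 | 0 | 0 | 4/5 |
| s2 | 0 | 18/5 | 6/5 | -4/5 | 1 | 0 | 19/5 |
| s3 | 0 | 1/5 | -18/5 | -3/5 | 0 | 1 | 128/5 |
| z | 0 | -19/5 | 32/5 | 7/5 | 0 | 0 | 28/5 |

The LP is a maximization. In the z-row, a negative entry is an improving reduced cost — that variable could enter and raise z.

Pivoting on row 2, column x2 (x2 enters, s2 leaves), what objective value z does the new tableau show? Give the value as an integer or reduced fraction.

Minimum ratio for x2: (19/5)/(18/5) = 19/18.
z changes by −(z-row coeff of x2)·ratio = −(-19/5)·(19/18) = 361/90.
New z = 28/5 + (361/90) = 173/18.

173/18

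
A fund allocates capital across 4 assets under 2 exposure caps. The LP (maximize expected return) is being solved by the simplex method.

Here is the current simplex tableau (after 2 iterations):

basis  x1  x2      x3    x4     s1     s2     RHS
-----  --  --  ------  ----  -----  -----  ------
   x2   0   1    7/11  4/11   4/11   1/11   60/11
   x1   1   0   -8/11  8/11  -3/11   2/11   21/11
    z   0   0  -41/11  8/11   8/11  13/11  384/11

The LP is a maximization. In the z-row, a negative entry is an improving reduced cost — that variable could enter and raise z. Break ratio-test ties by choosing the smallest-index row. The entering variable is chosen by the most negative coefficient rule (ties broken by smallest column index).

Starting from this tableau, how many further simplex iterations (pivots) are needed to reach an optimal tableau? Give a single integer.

pivot: x3 in, x2 out → z = 468/7
No improving column remains; optimal.

1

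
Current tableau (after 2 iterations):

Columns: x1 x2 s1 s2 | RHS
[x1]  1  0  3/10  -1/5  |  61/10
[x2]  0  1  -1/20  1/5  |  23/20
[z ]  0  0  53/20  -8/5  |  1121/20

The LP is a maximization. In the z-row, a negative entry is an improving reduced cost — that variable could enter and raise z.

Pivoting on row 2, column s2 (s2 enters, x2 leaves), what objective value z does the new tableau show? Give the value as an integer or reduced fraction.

Minimum ratio for s2: (23/20)/(1/5) = 23/4.
z changes by −(z-row coeff of s2)·ratio = −(-8/5)·(23/4) = 46/5.
New z = 1121/20 + (46/5) = 261/4.

261/4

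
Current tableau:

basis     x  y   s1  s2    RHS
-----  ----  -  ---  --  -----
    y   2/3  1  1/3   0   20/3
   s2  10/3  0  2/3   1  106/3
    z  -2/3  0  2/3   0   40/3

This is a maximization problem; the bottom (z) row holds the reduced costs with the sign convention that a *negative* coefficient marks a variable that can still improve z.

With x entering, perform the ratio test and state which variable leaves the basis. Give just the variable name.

Ratios: row 1 (y): (20/3)/(2/3) = 10; row 2 (s2): (106/3)/(10/3) = 53/5.
Minimum ratio 10 is in the y row, so y leaves.

y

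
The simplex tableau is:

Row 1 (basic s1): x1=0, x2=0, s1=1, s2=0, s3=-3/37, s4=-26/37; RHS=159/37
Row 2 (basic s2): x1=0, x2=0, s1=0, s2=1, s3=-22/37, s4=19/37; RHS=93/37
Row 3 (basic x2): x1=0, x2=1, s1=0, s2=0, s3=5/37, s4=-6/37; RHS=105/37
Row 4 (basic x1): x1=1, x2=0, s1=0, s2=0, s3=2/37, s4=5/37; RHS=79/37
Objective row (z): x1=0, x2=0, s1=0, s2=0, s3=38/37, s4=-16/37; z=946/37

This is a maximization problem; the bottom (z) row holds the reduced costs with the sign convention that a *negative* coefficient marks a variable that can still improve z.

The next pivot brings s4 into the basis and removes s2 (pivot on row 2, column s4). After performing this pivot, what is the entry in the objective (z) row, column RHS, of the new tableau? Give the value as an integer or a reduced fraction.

526/19

Pivot element is row 2, column s4: 19/37.
Normalize row 2: new (row 2, RHS) = (93/37)/(19/37) = 93/19.
z-row ← z-row − (-16/37)·(new row 2): 946/37 − (-16/37)·(93/19) = 526/19.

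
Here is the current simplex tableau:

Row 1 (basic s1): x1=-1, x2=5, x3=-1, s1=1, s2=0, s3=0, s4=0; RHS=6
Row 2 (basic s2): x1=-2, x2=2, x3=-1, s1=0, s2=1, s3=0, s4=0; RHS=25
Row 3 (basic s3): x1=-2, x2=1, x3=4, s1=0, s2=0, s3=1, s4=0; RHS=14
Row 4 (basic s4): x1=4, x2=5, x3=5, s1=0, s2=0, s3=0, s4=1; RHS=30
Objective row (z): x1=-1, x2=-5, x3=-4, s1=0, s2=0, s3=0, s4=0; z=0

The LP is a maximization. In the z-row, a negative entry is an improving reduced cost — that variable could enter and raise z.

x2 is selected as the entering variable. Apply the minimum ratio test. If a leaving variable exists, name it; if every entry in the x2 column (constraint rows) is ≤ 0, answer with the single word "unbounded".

s1

Ratios: row 1 (s1): 6/5 = 6/5; row 2 (s2): 25/2 = 25/2; row 3 (s3): 14/1 = 14; row 4 (s4): 30/5 = 6.
Minimum ratio is in the s1 row, so s1 leaves.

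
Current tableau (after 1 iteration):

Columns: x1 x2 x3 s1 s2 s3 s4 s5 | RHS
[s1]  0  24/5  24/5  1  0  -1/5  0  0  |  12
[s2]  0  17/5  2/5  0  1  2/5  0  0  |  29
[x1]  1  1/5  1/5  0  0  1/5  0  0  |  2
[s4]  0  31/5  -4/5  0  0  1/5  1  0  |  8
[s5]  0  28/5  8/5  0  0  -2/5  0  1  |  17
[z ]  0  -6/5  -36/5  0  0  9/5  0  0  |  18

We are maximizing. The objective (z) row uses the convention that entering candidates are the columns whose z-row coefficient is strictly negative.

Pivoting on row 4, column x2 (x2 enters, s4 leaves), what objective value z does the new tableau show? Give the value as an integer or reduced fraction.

606/31

Minimum ratio for x2: 8/(31/5) = 40/31.
z changes by −(z-row coeff of x2)·ratio = −(-6/5)·(40/31) = 48/31.
New z = 18 + (48/31) = 606/31.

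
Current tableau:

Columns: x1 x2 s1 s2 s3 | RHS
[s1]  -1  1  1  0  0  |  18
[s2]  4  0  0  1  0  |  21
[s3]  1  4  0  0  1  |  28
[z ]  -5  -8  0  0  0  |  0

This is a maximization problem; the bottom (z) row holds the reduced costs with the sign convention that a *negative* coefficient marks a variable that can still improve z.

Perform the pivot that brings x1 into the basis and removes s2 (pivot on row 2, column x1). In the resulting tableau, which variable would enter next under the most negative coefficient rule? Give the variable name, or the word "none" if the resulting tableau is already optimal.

Pivot element 4. New z-row = old z-row − (-5)·(row 2/4).
Updated z-row coefficients: x1: 0, x2: -8, s1: 0, s2: 5/4, s3: 0.
The most negative is -8 in column x2, so x2 would enter next.

x2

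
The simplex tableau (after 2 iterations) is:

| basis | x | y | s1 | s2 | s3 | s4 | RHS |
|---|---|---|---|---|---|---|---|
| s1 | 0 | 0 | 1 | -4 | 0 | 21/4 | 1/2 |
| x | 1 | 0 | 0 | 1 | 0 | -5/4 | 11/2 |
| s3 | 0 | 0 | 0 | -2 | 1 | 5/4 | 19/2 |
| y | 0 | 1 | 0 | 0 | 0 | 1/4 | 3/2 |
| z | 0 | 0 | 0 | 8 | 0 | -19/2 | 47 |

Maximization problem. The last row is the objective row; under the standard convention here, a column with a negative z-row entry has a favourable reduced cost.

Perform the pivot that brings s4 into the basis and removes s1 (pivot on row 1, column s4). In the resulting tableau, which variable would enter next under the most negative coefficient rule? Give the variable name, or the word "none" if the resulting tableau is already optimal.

none

Pivot element 21/4. New z-row = old z-row − (-19/2)·(row 1/(21/4)).
Updated z-row coefficients: x: 0, y: 0, s1: 38/21, s2: 16/21, s3: 0, s4: 0.
No coefficient is strictly negative; the tableau after this pivot is optimal.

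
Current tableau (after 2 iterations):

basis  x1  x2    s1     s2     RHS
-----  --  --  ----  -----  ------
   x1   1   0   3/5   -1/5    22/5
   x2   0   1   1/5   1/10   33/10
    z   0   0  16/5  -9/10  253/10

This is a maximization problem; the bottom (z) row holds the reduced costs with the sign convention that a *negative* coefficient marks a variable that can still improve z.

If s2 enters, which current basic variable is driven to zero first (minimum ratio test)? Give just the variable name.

x2

Ratios: row 1 (x1): entry -1/5 ≤ 0, skip; row 2 (x2): (33/10)/(1/10) = 33.
Minimum ratio 33 is in the x2 row, so x2 leaves.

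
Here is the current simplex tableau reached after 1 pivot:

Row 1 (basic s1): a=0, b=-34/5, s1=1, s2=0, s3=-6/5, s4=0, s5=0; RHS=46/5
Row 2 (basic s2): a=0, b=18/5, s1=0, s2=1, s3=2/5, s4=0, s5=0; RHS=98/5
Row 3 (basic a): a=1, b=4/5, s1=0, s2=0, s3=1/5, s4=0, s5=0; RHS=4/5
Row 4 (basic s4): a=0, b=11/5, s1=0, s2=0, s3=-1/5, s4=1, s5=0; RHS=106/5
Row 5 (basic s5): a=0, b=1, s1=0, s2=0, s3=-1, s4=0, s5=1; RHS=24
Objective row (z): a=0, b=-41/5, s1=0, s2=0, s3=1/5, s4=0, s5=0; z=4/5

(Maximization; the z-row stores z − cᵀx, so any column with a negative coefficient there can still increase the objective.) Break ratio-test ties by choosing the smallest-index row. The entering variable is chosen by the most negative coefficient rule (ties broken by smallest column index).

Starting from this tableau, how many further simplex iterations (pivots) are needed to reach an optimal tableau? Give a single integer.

1

pivot: b in, a out → z = 9
No improving column remains; optimal.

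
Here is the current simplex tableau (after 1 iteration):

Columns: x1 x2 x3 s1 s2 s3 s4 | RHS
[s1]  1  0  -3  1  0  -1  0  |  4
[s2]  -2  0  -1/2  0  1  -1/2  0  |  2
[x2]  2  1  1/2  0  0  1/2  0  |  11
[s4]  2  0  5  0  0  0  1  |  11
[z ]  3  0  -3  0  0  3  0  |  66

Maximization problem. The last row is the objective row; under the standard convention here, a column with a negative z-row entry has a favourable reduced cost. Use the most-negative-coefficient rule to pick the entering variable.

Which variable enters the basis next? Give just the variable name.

x3

Objective-row coefficients: x1: 3, x2: 0, x3: -3, s1: 0, s2: 0, s3: 3, s4: 0.
The most negative is -3 in column x3, so x3 enters.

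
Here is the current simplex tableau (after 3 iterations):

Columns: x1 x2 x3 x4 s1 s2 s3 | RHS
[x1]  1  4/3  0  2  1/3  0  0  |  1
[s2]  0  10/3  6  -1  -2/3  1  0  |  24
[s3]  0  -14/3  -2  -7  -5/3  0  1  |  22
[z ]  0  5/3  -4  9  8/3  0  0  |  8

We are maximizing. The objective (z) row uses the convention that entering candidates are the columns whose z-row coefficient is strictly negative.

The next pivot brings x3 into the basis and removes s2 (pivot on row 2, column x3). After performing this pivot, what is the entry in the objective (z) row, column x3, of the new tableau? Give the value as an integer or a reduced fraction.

0

Pivot element is row 2, column x3: 6.
Normalize row 2: new (row 2, x3) = 6/6 = 1.
z-row ← z-row − (-4)·(new row 2): -4 − (-4)·1 = 0.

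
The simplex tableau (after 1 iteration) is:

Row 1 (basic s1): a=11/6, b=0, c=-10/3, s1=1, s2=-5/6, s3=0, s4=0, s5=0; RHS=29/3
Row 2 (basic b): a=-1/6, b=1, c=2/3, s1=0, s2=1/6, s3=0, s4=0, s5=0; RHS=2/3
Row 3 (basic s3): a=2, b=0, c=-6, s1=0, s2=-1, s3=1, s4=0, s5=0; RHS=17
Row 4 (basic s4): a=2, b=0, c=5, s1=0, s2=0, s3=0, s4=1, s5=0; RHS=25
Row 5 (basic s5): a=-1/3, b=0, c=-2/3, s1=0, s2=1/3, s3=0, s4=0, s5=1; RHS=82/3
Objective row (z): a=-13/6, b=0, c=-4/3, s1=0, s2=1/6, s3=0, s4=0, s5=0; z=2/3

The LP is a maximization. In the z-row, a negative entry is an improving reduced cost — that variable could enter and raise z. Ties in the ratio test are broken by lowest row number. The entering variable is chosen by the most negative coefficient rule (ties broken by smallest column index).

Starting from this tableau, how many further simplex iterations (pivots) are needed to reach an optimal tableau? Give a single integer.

pivot: a in, s1 out → z = 133/11
pivot: c in, s4 out → z = 1987/95
pivot: s2 in, c out → z = 251/10
No improving column remains; optimal.

3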